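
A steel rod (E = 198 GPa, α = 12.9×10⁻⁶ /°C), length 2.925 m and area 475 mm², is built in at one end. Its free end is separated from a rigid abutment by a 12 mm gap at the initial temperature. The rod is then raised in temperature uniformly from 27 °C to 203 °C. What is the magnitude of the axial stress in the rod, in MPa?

Unrestrained expansion: δ_free = αΔT L = 12.9×10⁻⁶ × 176 × 2925 = 6.641 mm.
This is smaller than the 12 mm clearance, so the rod expands freely without reaching the stop — the stress is zero.

σ ≈ 0 MPa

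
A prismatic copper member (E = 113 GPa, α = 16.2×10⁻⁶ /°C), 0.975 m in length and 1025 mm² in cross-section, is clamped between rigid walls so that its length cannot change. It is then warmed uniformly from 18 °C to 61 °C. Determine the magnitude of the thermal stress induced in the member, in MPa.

The supports are rigid, so the total axial strain is zero. The restrained thermal strain is ε = αΔT = 16.2×10⁻⁶ × 43 = 696.6×10⁻⁶.
σ = EαΔT = 113×10³ × 16.2×10⁻⁶ × 43 = 78.72 MPa (compressive; the member is trying to expand).

σ ≈ 78.7 MPa (compressive)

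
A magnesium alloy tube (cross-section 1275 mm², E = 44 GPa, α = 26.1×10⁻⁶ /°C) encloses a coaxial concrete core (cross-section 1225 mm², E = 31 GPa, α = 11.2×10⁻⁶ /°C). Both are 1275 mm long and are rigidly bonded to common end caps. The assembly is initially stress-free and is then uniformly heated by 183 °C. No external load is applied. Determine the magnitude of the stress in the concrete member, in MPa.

Both members must finish at the same length. With the larger α, the magnesium alloy tends to over-expand; the plates restrain it, putting the magnesium alloy in compression and the concrete in tension. With no external load the two internal forces are equal and opposite, magnitude P.
Equating the net (thermal + elastic) strains gives |α₁ − α₂|·ΔT = P·[1/(A₁E₁) + 1/(A₂E₂)].
|α₁ − α₂|·ΔT = 14.9×10⁻⁶ × 183 = 0.002727.
1/(A₁E₁) + 1/(A₂E₂) = 1/(1275×44×10³) + 1/(1225×31×10³) = 4.416×10⁻⁸ N⁻¹.
So P = 0.002727 / 4.416×10⁻⁸ = 61.75 kN.
σ_{concrete} = P/A₂ = 61750/1225 = 50.41 MPa, tensile.

σ ≈ 50.4 MPa (tensile)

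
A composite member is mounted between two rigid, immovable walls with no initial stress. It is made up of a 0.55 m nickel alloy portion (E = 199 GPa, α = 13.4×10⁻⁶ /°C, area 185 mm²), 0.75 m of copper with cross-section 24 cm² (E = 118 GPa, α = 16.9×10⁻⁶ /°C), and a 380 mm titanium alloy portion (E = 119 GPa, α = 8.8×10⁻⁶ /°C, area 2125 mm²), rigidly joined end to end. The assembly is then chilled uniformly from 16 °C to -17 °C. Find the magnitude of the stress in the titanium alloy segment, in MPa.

σ ≈ 19 MPa (tensile)

With the walls removed the bar would change length by δ_free = Σ αᵢΔT Lᵢ = 13.4×10⁻⁶×33×550 + 16.9×10⁻⁶×33×750 + 8.8×10⁻⁶×33×380 = 0.7718 mm.
The walls prevent any net length change, so an axial force P (same in every segment) develops. Compatibility: P · Σ Lᵢ/(AᵢEᵢ) = δ_free.
Σ Lᵢ/(AᵢEᵢ) = 550/(185×199×10³) + 750/(2400×118×10³) + 380/(2125×119×10³) = 1.909×10⁻⁵ mm/N.
So P = 0.7718 / 1.909×10⁻⁵ = 40.43 kN, tensile.
σ_{titanium alloy} = P / A = 40430 / 2125 = 19.03 MPa.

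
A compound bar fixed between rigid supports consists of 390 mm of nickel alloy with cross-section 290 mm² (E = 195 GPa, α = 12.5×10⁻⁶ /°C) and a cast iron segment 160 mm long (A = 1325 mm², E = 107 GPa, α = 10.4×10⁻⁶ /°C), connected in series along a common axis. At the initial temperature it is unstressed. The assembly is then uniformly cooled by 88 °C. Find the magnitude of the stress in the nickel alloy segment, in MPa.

With the walls removed the bar would change length by δ_free = Σ αᵢΔT Lᵢ = 12.5×10⁻⁶×88×390 + 10.4×10⁻⁶×88×160 = 0.5754 mm.
Since the ends are fixed, an axial force P builds up, equal in every segment, with P · Σ Lᵢ/(AᵢEᵢ) = δ_free.
Σ Lᵢ/(AᵢEᵢ) = 390/(290×195×10³) + 160/(1325×107×10³) = 8.025×10⁻⁶ mm/N.
So P = 0.5754 / 8.025×10⁻⁶ = 71.7 kN, tensile.
σ_{nickel alloy} = P / A = 71700 / 290 = 247.3 MPa.

σ ≈ 247 MPa (tensile)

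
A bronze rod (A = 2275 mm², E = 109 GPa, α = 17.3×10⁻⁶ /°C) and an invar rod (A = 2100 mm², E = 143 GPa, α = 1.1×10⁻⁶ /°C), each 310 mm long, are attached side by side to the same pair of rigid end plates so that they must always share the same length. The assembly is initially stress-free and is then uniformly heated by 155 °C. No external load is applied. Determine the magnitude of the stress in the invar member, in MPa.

Both members must finish at the same length. With the larger α, the bronze tends to over-expand; the plates restrain it, putting the bronze in compression and the invar in tension. With no external load the two internal forces are equal and opposite, magnitude P.
Setting the final lengths equal and cancelling L: (α₁ − α₂)ΔT = P/(A₁E₁) + P/(A₂E₂).
|α₁ − α₂|·ΔT = 16.2×10⁻⁶ × 155 = 0.002511.
1/(A₁E₁) + 1/(A₂E₂) = 1/(2275×109×10³) + 1/(2100×143×10³) = 7.363×10⁻⁹ N⁻¹.
So P = 0.002511 / 7.363×10⁻⁹ = 341 kN.
σ_{invar} = P/A₂ = 341000/2100 = 162.4 MPa, tensile.

σ ≈ 162 MPa (tensile)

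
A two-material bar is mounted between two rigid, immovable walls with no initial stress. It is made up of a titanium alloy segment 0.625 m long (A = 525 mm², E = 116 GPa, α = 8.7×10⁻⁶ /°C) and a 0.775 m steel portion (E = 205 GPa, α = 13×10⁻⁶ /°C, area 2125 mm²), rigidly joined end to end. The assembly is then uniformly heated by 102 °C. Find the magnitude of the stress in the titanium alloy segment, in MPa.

If the supports were absent, the total length change would be Σ αᵢΔT Lᵢ = 8.7×10⁻⁶×102×625 + 13×10⁻⁶×102×775 = 1.582 mm.
The walls prevent any net length change, so an axial force P (same in every segment) develops. Compatibility: P · Σ Lᵢ/(AᵢEᵢ) = δ_free.
The series flexibility is Σ Lᵢ/(AᵢEᵢ) = 625/(525×116×10³) + 775/(2125×205×10³) = 1.204×10⁻⁵ mm/N.
Hence P = δ_free / Σ(L/AE) = 1.582/1.204×10⁻⁵ = 131.4 kN (compressive).
σ_{titanium alloy} = P / A = 131400 / 525 = 250.3 MPa.

σ ≈ 250 MPa (compressive)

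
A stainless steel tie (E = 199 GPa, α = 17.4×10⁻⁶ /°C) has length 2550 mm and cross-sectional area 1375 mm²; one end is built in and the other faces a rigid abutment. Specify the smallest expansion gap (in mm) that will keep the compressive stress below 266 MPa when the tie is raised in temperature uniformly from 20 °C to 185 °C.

Free expansion if unrestrained: δ_free = αΔT L = 17.4×10⁻⁶ × 165 × 2550 = 7.321 mm.
A stress of 266 MPa corresponds to the wall pushing the tie back by σL/E = 266×2550/(199×10³) = 3.409 mm.
So the gap has to take up the difference, g_min = δ_free − σL/E = 7.321 − 3.409 = 3.913 mm.

g ≈ 3.91 mm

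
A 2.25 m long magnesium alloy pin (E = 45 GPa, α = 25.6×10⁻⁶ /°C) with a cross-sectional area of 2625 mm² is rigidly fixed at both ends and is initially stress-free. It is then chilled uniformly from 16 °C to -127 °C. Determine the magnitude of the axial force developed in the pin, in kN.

P ≈ 432 kN (tensile)

With zero net strain, σ = E·αΔT = 45 GPa × 25.6×10⁻⁶ × 143 = 164.7 MPa.
Axial force P = σA = 164.7 × 2625 = 432400 N = 432.4 kN, tensile.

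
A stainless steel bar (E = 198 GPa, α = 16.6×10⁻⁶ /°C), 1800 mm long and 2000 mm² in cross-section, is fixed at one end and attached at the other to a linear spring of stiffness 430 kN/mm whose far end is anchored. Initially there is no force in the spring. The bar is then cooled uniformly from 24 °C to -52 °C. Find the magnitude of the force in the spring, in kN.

The unrestrained thermal change is αΔT L = 16.6×10⁻⁶ × 76 × 1800 = 2.271 mm.
Let P be the tensile force in the spring. The bar extends elastically by PL/(AE) and the spring stretches by P/k; together these equal δ_free.
So P = δ_free / [L/(AE) + 1/k] = 2.271 / [ 1800/(2000×198×10³) + 1/(430×10³) ].
P = 2.271 / 6.871×10⁻⁶ = 330500 N.

P ≈ 331 kN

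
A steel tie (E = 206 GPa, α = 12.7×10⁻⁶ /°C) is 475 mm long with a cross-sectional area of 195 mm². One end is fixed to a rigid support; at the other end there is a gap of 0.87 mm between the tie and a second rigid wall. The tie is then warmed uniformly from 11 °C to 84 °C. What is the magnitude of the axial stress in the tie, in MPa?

σ ≈ 0 MPa

Free thermal elongation = αΔT L = 12.7×10⁻⁶ × 73 × 475 = 0.4404 mm.
This is smaller than the 0.87 mm clearance, so the tie expands freely without reaching the stop — the stress is zero.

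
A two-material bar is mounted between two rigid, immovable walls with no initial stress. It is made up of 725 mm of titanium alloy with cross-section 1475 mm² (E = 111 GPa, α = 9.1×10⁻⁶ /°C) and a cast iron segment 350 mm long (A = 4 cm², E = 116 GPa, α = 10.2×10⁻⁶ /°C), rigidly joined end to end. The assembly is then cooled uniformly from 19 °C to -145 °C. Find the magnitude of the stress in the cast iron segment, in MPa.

With the walls removed the bar would change length by δ_free = Σ αᵢΔT Lᵢ = 9.1×10⁻⁶×164×725 + 10.2×10⁻⁶×164×350 = 1.667 mm.
The rigid supports impose zero overall length change; the single axial force P common to all segments must satisfy P Σ Lᵢ/(AᵢEᵢ) = δ_free.
The series flexibility is Σ Lᵢ/(AᵢEᵢ) = 725/(1475×111×10³) + 350/(400×116×10³) = 1.197×10⁻⁵ mm/N.
So P = 1.667 / 1.197×10⁻⁵ = 139.3 kN, tensile.
σ_{cast iron} = P / A = 139300 / 400 = 348.2 MPa.

σ ≈ 348 MPa (tensile)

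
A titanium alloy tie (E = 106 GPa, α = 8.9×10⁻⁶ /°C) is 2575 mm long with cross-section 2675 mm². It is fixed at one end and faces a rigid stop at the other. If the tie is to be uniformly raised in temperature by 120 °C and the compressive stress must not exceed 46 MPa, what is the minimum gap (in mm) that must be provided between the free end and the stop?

With no wall the tie would lengthen by αΔT L = 8.9×10⁻⁶ × 120 × 2575 = 2.75 mm.
A stress of 46 MPa corresponds to the wall pushing the tie back by σL/E = 46×2575/(106×10³) = 1.117 mm.
So the gap has to take up the difference, g_min = δ_free − σL/E = 2.75 − 1.117 = 1.633 mm.

g ≈ 1.63 mm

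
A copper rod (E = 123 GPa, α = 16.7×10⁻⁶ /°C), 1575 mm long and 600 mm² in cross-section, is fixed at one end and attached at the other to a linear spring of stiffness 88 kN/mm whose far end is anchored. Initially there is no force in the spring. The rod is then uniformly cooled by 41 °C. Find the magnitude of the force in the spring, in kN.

The unrestrained thermal change is αΔT L = 16.7×10⁻⁶ × 41 × 1575 = 1.078 mm.
Let P be the tensile force in the spring. The rod extends elastically by PL/(AE) and the spring stretches by P/k; together these equal δ_free.
So P = δ_free / [L/(AE) + 1/k] = 1.078 / [ 1575/(600×123×10³) + 1/(88×10³) ].
P = 1.078 / 3.271×10⁻⁵ = 32970 N.

P ≈ 33 kN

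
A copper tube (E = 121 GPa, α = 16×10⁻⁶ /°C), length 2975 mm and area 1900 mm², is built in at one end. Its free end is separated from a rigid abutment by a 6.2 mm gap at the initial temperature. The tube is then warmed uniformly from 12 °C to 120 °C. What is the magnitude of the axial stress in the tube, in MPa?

σ ≈ 0 MPa

Free thermal elongation = αΔT L = 16×10⁻⁶ × 108 × 2975 = 5.141 mm.
Since δ_free = 5.14 mm is less than the 6.2 mm gap, the tube never touches the wall. No axial force develops.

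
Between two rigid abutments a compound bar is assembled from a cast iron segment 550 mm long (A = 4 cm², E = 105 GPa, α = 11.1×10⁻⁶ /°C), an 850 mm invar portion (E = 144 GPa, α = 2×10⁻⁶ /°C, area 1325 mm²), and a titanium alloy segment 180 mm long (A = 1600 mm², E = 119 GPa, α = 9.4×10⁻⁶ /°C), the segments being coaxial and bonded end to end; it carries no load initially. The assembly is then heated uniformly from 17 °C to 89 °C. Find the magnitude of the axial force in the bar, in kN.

P ≈ 37 kN (compressive)

With the walls removed the bar would change length by δ_free = Σ αᵢΔT Lᵢ = 11.1×10⁻⁶×72×550 + 2×10⁻⁶×72×850 + 9.4×10⁻⁶×72×180 = 0.6838 mm.
Since the ends are fixed, an axial force P builds up, equal in every segment, with P · Σ Lᵢ/(AᵢEᵢ) = δ_free.
The series flexibility is Σ Lᵢ/(AᵢEᵢ) = 550/(400×105×10³) + 850/(1325×144×10³) + 180/(1600×119×10³) = 1.85×10⁻⁵ mm/N.
P = 0.6838 / 1.85×10⁻⁵ = 36970 N = 36.97 kN, compressive.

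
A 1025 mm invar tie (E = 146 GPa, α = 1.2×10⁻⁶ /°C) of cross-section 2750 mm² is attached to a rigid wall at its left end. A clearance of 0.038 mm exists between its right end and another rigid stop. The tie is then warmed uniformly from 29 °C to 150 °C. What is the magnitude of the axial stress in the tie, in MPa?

σ ≈ 15.8 MPa (compressive)

Unrestrained expansion: δ_free = αΔT L = 1.2×10⁻⁶ × 121 × 1025 = 0.1488 mm.
The gap closes (δ_free > 0.038 mm) and the wall then resists a further 0.1488 − 0.038 = 0.1108 mm of expansion.
Compatibility: PL/(AE) = 0.1108 mm, so σ = P/A = E × (0.1108/1025) = 15.79 MPa.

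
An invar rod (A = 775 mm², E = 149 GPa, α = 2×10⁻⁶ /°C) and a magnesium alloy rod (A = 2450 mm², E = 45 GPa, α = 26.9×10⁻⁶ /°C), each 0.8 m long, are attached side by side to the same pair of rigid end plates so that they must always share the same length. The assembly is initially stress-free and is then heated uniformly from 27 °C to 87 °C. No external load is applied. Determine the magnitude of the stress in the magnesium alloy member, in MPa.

Both members must finish at the same length. With the larger α, the magnesium alloy tends to over-expand; the plates restrain it, putting the magnesium alloy in compression and the invar in tension. With no external load the two internal forces are equal and opposite, magnitude P.
Equating the net (thermal + elastic) strains gives |α₁ − α₂|·ΔT = P·[1/(A₁E₁) + 1/(A₂E₂)].
|α₁ − α₂|·ΔT = 24.9×10⁻⁶ × 60 = 0.001494.
1/(A₁E₁) + 1/(A₂E₂) = 1/(775×149×10³) + 1/(2450×45×10³) = 1.773×10⁻⁸ N⁻¹.
P = 0.001494 / 1.773×10⁻⁸ = 84260 N = 84.26 kN.
σ_{magnesium alloy} = P/A₂ = 84260/2450 = 34.39 MPa, compressive.

σ ≈ 34.4 MPa (compressive)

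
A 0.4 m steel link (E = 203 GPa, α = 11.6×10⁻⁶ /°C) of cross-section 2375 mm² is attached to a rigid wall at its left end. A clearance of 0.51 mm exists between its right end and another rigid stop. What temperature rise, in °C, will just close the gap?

The gap closes when αΔT L = 0.51 mm, since the link is still unstressed at that instant.
So ΔT = g/(αL) = 0.51/(11.6×10⁻⁶ × 400) = 109.9 °C.

ΔT ≈ 110 °C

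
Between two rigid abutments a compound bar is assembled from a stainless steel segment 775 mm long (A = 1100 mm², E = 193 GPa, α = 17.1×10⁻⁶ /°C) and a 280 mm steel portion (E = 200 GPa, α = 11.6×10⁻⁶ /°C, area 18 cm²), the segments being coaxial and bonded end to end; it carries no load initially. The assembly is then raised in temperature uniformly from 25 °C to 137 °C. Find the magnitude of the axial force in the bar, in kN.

P ≈ 417 kN (compressive)

Free thermal expansion of the whole bar: Σ αᵢΔT Lᵢ = 17.1×10⁻⁶×112×775 + 11.6×10⁻⁶×112×280 = 1.848 mm.
Since the ends are fixed, an axial force P builds up, equal in every segment, with P · Σ Lᵢ/(AᵢEᵢ) = δ_free.
The series flexibility is Σ Lᵢ/(AᵢEᵢ) = 775/(1100×193×10³) + 280/(1800×200×10³) = 4.428×10⁻⁶ mm/N.
So P = 1.848 / 4.428×10⁻⁶ = 417.3 kN, compressive.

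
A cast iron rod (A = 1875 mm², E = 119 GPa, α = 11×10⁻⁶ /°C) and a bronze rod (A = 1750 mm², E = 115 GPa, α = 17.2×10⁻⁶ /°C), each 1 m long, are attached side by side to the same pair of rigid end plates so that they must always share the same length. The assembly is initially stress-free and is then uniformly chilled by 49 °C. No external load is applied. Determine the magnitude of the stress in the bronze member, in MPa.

σ ≈ 18.4 MPa (tensile)

Both members must finish at the same length. With the larger α, the bronze tends to over-contract; the plates restrain it, putting the bronze in tension and the cast iron in compression. With no external load the two internal forces are equal and opposite, magnitude P.
Equating the net (thermal + elastic) strains gives |α₁ − α₂|·ΔT = P·[1/(A₁E₁) + 1/(A₂E₂)].
|α₁ − α₂|·ΔT = 6.2×10⁻⁶ × 49 = 0.0003038.
1/(A₁E₁) + 1/(A₂E₂) = 1/(1875×119×10³) + 1/(1750×115×10³) = 9.451×10⁻⁹ N⁻¹.
P = 0.0003038 / 9.451×10⁻⁹ = 32150 N = 32.15 kN.
σ_{bronze} = P/A₂ = 32150/1750 = 18.37 MPa, tensile.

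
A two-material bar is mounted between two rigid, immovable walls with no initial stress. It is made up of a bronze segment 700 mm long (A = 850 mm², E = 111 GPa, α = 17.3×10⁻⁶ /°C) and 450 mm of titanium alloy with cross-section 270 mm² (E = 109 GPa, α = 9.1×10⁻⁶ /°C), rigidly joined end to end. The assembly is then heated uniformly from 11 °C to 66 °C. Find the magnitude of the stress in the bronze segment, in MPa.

With the walls removed the bar would change length by δ_free = Σ αᵢΔT Lᵢ = 17.3×10⁻⁶×55×700 + 9.1×10⁻⁶×55×450 = 0.8913 mm.
The walls prevent any net length change, so an axial force P (same in every segment) develops. Compatibility: P · Σ Lᵢ/(AᵢEᵢ) = δ_free.
Σ Lᵢ/(AᵢEᵢ) = 700/(850×111×10³) + 450/(270×109×10³) = 2.271×10⁻⁵ mm/N.
So P = 0.8913 / 2.271×10⁻⁵ = 39.25 kN, compressive.
σ_{bronze} = P / A = 39250 / 850 = 46.17 MPa.

σ ≈ 46.2 MPa (compressive)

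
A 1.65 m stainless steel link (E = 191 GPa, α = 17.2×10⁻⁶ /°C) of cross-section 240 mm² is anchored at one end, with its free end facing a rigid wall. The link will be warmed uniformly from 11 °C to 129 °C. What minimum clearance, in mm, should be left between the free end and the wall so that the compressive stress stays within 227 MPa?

g ≈ 1.39 mm

Free expansion if unrestrained: δ_free = αΔT L = 17.2×10⁻⁶ × 118 × 1650 = 3.349 mm.
A stress of 227 MPa corresponds to the wall pushing the link back by σL/E = 227×1650/(191×10³) = 1.961 mm.
The gap must absorb the remainder: g_min = 3.349 − 1.961 = 1.388 mm.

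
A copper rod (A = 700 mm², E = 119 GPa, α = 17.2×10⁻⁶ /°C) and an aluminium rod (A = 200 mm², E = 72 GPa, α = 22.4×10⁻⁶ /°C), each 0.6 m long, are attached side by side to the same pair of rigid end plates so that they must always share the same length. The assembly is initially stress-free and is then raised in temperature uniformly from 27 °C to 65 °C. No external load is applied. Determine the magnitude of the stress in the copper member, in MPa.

σ ≈ 3.47 MPa (tensile)

Equilibrium of a rigid end plate with no external load gives equal and opposite internal forces ±P in the two members. Since α_{aluminium} > α_{copper}, heating drives the aluminium into compression and the copper into tension.
Compatibility of the two members (thermal + elastic change equal): (α₁ − α₂)ΔT = P·[1/(A₁E₁) + 1/(A₂E₂)].
|α₁ − α₂|·ΔT = 5.2×10⁻⁶ × 38 = 0.0001976.
1/(A₁E₁) + 1/(A₂E₂) = 1/(700×119×10³) + 1/(200×72×10³) = 8.145×10⁻⁸ N⁻¹.
P = 0.0001976 / 8.145×10⁻⁸ = 2426 N = 2.426 kN.
σ_{copper} = P/A₁ = 2426/700 = 3.466 MPa, tensile.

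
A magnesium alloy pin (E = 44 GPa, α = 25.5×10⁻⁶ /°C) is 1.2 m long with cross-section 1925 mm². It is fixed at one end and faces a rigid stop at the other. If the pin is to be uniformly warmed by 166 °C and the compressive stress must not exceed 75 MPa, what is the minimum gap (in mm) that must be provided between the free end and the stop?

Free expansion if unrestrained: δ_free = αΔT L = 25.5×10⁻⁶ × 166 × 1200 = 5.08 mm.
At the allowable stress the elastic shortening the wall may impose is σL/E = 75 × 1200 / (44×10³) = 2.045 mm.
So the gap has to take up the difference, g_min = δ_free − σL/E = 5.08 − 2.045 = 3.034 mm.

g ≈ 3.03 mm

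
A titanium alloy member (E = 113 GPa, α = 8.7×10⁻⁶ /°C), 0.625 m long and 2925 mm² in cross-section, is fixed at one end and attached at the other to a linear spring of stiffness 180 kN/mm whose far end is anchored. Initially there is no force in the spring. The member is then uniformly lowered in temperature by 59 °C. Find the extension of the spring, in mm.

Free thermal contraction: δ_free = αΔT L = 8.7×10⁻⁶ × 59 × 625 = 0.3208 mm.
With a force P in the spring, the elastic change of the member is PL/(AE) and that of the spring is P/k; compatibility requires their sum to equal δ_free.
So P = δ_free / [L/(AE) + 1/k] = 0.3208 / [ 625/(2925×113×10³) + 1/(180×10³) ].
P = 0.3208 / 7.446×10⁻⁶ = 43080 N.
Spring extension = P/k = 43080/(180×10³) = 0.2393 mm.

δ ≈ 0.239 mm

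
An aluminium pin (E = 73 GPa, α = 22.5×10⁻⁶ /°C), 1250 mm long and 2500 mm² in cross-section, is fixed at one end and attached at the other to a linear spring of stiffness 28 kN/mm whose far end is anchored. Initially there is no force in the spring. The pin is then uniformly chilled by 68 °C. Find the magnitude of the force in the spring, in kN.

The unrestrained thermal change is αΔT L = 22.5×10⁻⁶ × 68 × 1250 = 1.912 mm.
With a force P in the spring, the elastic change of the pin is PL/(AE) and that of the spring is P/k; compatibility requires their sum to equal δ_free.
P [ L/(AE) + 1/k ] = δ_free → P [ 1250/(2500×73×10³) + 1/(28×10³) ] = 1.912.
P = 1.912 / 4.256×10⁻⁵ = 44930 N.

P ≈ 44.9 kN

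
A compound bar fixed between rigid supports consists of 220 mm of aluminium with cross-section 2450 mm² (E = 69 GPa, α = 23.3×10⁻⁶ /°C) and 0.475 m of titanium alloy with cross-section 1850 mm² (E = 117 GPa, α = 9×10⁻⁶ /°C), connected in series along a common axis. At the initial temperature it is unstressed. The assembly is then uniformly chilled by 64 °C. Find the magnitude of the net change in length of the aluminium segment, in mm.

With the walls removed the bar would change length by δ_free = Σ αᵢΔT Lᵢ = 23.3×10⁻⁶×64×220 + 9×10⁻⁶×64×475 = 0.6017 mm.
The walls prevent any net length change, so an axial force P (same in every segment) develops. Compatibility: P · Σ Lᵢ/(AᵢEᵢ) = δ_free.
Σ Lᵢ/(AᵢEᵢ) = 220/(2450×69×10³) + 475/(1850×117×10³) = 3.496×10⁻⁶ mm/N.
Hence P = δ_free / Σ(L/AE) = 0.6017/3.496×10⁻⁶ = 172.1 kN (tensile).
For the aluminium segment, free thermal change = 23.3×10⁻⁶×64×220 = 0.3281 mm and elastic change from P = 172100×220/(2450×69×10³) = 0.224 mm; these oppose, so the net change is 0.104 mm (segment shortens).

|ΔL| ≈ 0.104 mm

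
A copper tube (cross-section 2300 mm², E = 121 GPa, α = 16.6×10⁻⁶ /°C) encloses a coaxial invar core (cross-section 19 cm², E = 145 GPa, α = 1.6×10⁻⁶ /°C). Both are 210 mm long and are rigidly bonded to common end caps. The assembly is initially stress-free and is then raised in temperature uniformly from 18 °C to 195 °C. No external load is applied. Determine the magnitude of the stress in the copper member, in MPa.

Equilibrium of a rigid end plate with no external load gives equal and opposite internal forces ±P in the two members. Since α_{copper} > α_{invar}, heating drives the copper into compression and the invar into tension.
Compatibility of the two members (thermal + elastic change equal): (α₁ − α₂)ΔT = P·[1/(A₁E₁) + 1/(A₂E₂)].
|α₁ − α₂|·ΔT = 15×10⁻⁶ × 177 = 0.002655.
1/(A₁E₁) + 1/(A₂E₂) = 1/(2300×121×10³) + 1/(1900×145×10³) = 7.223×10⁻⁹ N⁻¹.
So P = 0.002655 / 7.223×10⁻⁹ = 367.6 kN.
σ_{copper} = P/A₁ = 367600/2300 = 159.8 MPa, compressive.

σ ≈ 160 MPa (compressive)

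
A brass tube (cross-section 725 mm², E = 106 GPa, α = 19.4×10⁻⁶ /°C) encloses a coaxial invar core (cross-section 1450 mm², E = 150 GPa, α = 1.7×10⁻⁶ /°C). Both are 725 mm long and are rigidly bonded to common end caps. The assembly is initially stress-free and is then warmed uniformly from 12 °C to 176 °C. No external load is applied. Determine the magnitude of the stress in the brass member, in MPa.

Equilibrium of a rigid end plate with no external load gives equal and opposite internal forces ±P in the two members. Since α_{brass} > α_{invar}, heating drives the brass into compression and the invar into tension.
Equating the net (thermal + elastic) strains gives |α₁ − α₂|·ΔT = P·[1/(A₁E₁) + 1/(A₂E₂)].
|α₁ − α₂|·ΔT = 17.7×10⁻⁶ × 164 = 0.002903.
1/(A₁E₁) + 1/(A₂E₂) = 1/(725×106×10³) + 1/(1450×150×10³) = 1.761×10⁻⁸ N⁻¹.
P = 0.002903 / 1.761×10⁻⁸ = 164800 N = 164.8 kN.
σ_{brass} = P/A₁ = 164800/725 = 227.4 MPa, compressive.

σ ≈ 227 MPa (compressive)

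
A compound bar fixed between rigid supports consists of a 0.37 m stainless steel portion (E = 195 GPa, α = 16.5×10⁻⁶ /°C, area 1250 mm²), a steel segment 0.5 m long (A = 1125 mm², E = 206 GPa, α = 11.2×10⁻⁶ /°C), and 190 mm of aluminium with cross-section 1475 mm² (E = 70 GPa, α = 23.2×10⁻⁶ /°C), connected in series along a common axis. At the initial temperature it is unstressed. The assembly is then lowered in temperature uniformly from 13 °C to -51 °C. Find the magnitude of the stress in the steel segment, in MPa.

σ ≈ 166 MPa (tensile)

Free thermal contraction of the whole bar: Σ αᵢΔT Lᵢ = 16.5×10⁻⁶×64×370 + 11.2×10⁻⁶×64×500 + 23.2×10⁻⁶×64×190 = 1.031 mm.
The rigid supports impose zero overall length change; the single axial force P common to all segments must satisfy P Σ Lᵢ/(AᵢEᵢ) = δ_free.
The series flexibility is Σ Lᵢ/(AᵢEᵢ) = 370/(1250×195×10³) + 500/(1125×206×10³) + 190/(1475×70×10³) = 5.516×10⁻⁶ mm/N.
Hence P = δ_free / Σ(L/AE) = 1.031/5.516×10⁻⁶ = 187 kN (tensile).
σ_{steel} = P / A = 187000 / 1125 = 166.2 MPa.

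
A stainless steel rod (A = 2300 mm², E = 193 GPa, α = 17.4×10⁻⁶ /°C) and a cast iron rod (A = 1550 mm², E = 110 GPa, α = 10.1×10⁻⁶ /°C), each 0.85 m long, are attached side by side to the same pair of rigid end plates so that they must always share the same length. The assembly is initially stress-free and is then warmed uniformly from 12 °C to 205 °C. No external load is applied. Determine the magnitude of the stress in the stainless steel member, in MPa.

σ ≈ 75.5 MPa (compressive)

Both members must finish at the same length. With the larger α, the stainless steel tends to over-expand; the plates restrain it, putting the stainless steel in compression and the cast iron in tension. With no external load the two internal forces are equal and opposite, magnitude P.
Compatibility of the two members (thermal + elastic change equal): (α₁ − α₂)ΔT = P·[1/(A₁E₁) + 1/(A₂E₂)].
|α₁ − α₂|·ΔT = 7.3×10⁻⁶ × 193 = 0.001409.
1/(A₁E₁) + 1/(A₂E₂) = 1/(2300×193×10³) + 1/(1550×110×10³) = 8.118×10⁻⁹ N⁻¹.
So P = 0.001409 / 8.118×10⁻⁹ = 173.6 kN.
σ_{stainless steel} = P/A₁ = 173600/2300 = 75.46 MPa, compressive.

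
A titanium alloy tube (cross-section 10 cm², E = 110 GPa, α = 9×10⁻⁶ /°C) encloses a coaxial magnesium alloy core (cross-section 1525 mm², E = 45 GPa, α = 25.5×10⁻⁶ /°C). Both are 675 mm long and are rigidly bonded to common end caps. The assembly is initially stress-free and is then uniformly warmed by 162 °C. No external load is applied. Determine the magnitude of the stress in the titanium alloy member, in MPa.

σ ≈ 113 MPa (tensile)

The magnesium alloy has the larger α, so on heating it would change length more than the titanium alloy if both were free. The rigid plates force a common final length, so the magnesium alloy is put into compression and the titanium alloy into tension, with equal and opposite forces P (no external load).
Setting the final lengths equal and cancelling L: (α₁ − α₂)ΔT = P/(A₁E₁) + P/(A₂E₂).
|α₁ − α₂|·ΔT = 16.5×10⁻⁶ × 162 = 0.002673.
1/(A₁E₁) + 1/(A₂E₂) = 1/(1000×110×10³) + 1/(1525×45×10³) = 2.366×10⁻⁸ N⁻¹.
So P = 0.002673 / 2.366×10⁻⁸ = 113 kN.
σ_{titanium alloy} = P/A₁ = 113000/1000 = 113 MPa, tensile.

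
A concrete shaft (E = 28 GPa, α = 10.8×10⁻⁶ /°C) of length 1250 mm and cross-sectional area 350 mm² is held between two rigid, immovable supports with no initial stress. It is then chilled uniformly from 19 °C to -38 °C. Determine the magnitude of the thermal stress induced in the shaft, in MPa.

With length fixed, the mechanical strain must cancel the thermal strain αΔT = 10.8×10⁻⁶ × 57 = 615.6×10⁻⁶.
Hence σ = E·αΔT = 28×10³ × 615.6×10⁻⁶ = 17.24 MPa, tensile.

σ ≈ 17.2 MPa (tensile)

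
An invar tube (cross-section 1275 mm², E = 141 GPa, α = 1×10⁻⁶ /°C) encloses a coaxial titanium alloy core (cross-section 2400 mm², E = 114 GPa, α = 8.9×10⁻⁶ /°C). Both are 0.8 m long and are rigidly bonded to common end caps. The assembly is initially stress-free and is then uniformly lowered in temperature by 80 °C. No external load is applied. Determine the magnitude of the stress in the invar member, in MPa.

σ ≈ 53.8 MPa (compressive)

Equilibrium of a rigid end plate with no external load gives equal and opposite internal forces ±P in the two members. Since α_{titanium alloy} > α_{invar}, cooling drives the titanium alloy into tension and the invar into compression.
Compatibility of the two members (thermal + elastic change equal): (α₁ − α₂)ΔT = P·[1/(A₁E₁) + 1/(A₂E₂)].
|α₁ − α₂|·ΔT = 7.9×10⁻⁶ × 80 = 0.000632.
1/(A₁E₁) + 1/(A₂E₂) = 1/(1275×141×10³) + 1/(2400×114×10³) = 9.217×10⁻⁹ N⁻¹.
P = 0.000632 / 9.217×10⁻⁹ = 68570 N = 68.57 kN.
σ_{invar} = P/A₁ = 68570/1275 = 53.78 MPa, compressive.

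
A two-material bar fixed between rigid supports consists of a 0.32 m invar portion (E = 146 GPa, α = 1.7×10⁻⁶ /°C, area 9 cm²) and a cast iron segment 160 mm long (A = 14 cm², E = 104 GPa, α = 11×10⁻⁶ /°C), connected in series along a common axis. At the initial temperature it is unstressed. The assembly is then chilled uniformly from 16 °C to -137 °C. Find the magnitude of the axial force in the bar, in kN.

With the walls removed the bar would change length by δ_free = Σ αᵢΔT Lᵢ = 1.7×10⁻⁶×153×320 + 11×10⁻⁶×153×160 = 0.3525 mm.
The walls prevent any net length change, so an axial force P (same in every segment) develops. Compatibility: P · Σ Lᵢ/(AᵢEᵢ) = δ_free.
The series flexibility is Σ Lᵢ/(AᵢEᵢ) = 320/(900×146×10³) + 160/(1400×104×10³) = 3.534×10⁻⁶ mm/N.
P = 0.3525 / 3.534×10⁻⁶ = 99740 N = 99.74 kN, tensile.

P ≈ 99.7 kN (tensile)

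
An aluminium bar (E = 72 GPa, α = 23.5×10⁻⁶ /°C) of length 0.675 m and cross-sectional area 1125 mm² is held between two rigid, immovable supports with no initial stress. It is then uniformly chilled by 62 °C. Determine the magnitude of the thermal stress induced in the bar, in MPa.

σ ≈ 105 MPa (tensile)

Because both ends are immovable the net strain is zero, and the suppressed thermal strain is αΔT = 23.5×10⁻⁶ × 62 = 1457×10⁻⁶.
σ = EαΔT = 72×10³ × 23.5×10⁻⁶ × 62 = 104.9 MPa (tensile; the bar is trying to contract).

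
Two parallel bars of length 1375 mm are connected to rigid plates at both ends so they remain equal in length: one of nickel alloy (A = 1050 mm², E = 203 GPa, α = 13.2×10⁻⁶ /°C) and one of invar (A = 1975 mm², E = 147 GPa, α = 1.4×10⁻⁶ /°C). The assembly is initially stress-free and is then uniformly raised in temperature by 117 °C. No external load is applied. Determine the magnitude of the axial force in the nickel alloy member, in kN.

Equilibrium of a rigid end plate with no external load gives equal and opposite internal forces ±P in the two members. Since α_{nickel alloy} > α_{invar}, heating drives the nickel alloy into compression and the invar into tension.
Equating the net (thermal + elastic) strains gives |α₁ − α₂|·ΔT = P·[1/(A₁E₁) + 1/(A₂E₂)].
|α₁ − α₂|·ΔT = 11.8×10⁻⁶ × 117 = 0.001381.
1/(A₁E₁) + 1/(A₂E₂) = 1/(1050×203×10³) + 1/(1975×147×10³) = 8.136×10⁻⁹ N⁻¹.
So P = 0.001381 / 8.136×10⁻⁹ = 169.7 kN.

P ≈ 170 kN (compressive in the nickel alloy)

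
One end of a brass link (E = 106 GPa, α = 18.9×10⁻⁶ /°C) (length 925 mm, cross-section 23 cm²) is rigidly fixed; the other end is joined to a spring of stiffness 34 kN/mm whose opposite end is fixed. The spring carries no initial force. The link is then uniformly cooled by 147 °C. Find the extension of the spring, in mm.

Free thermal contraction: δ_free = αΔT L = 18.9×10⁻⁶ × 147 × 925 = 2.57 mm.
Let P be the tensile force in the spring. The link extends elastically by PL/(AE) and the spring stretches by P/k; together these equal δ_free.
P [ L/(AE) + 1/k ] = δ_free → P [ 925/(2300×106×10³) + 1/(34×10³) ] = 2.57.
P = 2.57 / 3.321×10⁻⁵ = 77390 N.
Spring extension = P/k = 77390/(34×10³) = 2.276 mm.

δ ≈ 2.28 mm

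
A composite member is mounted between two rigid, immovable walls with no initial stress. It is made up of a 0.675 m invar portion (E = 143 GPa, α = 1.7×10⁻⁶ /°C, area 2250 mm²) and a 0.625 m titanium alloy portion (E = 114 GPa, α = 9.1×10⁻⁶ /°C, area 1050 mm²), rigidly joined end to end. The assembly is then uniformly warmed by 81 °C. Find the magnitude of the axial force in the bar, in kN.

P ≈ 75.6 kN (compressive)

If the supports were absent, the total length change would be Σ αᵢΔT Lᵢ = 1.7×10⁻⁶×81×675 + 9.1×10⁻⁶×81×625 = 0.5536 mm.
Since the ends are fixed, an axial force P builds up, equal in every segment, with P · Σ Lᵢ/(AᵢEᵢ) = δ_free.
The series flexibility is Σ Lᵢ/(AᵢEᵢ) = 675/(2250×143×10³) + 625/(1050×114×10³) = 7.319×10⁻⁶ mm/N.
P = 0.5536 / 7.319×10⁻⁶ = 75640 N = 75.64 kN, compressive.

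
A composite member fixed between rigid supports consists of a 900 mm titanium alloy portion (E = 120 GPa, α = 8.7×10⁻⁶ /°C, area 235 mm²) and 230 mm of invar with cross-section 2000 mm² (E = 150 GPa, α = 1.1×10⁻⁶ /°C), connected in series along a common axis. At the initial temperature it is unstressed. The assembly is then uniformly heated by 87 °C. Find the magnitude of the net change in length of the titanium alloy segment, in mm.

If the supports were absent, the total length change would be Σ αᵢΔT Lᵢ = 8.7×10⁻⁶×87×900 + 1.1×10⁻⁶×87×230 = 0.7032 mm.
The rigid supports impose zero overall length change; the single axial force P common to all segments must satisfy P Σ Lᵢ/(AᵢEᵢ) = δ_free.
The series flexibility is Σ Lᵢ/(AᵢEᵢ) = 900/(235×120×10³) + 230/(2000×150×10³) = 3.268×10⁻⁵ mm/N.
P = 0.7032 / 3.268×10⁻⁵ = 21520 N = 21.52 kN, compressive.
For the titanium alloy segment, free thermal change = 8.7×10⁻⁶×87×900 = 0.6812 mm and elastic change from P = 21520×900/(235×120×10³) = 0.6867 mm; these oppose, so the net change is 0.00551 mm (segment shortens).

|ΔL| ≈ 0.00551 mm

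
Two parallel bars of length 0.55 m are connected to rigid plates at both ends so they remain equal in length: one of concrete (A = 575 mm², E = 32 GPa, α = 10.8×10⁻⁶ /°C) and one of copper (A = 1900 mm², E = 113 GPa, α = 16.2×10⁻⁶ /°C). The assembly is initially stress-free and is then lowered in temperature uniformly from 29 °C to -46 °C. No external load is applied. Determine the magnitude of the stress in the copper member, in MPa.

Equilibrium of a rigid end plate with no external load gives equal and opposite internal forces ±P in the two members. Since α_{copper} > α_{concrete}, cooling drives the copper into tension and the concrete into compression.
Setting the final lengths equal and cancelling L: (α₁ − α₂)ΔT = P/(A₁E₁) + P/(A₂E₂).
|α₁ − α₂|·ΔT = 5.4×10⁻⁶ × 75 = 0.000405.
1/(A₁E₁) + 1/(A₂E₂) = 1/(575×32×10³) + 1/(1900×113×10³) = 5.901×10⁻⁸ N⁻¹.
P = 0.000405 / 5.901×10⁻⁸ = 6864 N = 6.864 kN.
σ_{copper} = P/A₂ = 6864/1900 = 3.613 MPa, tensile.

σ ≈ 3.61 MPa (tensile)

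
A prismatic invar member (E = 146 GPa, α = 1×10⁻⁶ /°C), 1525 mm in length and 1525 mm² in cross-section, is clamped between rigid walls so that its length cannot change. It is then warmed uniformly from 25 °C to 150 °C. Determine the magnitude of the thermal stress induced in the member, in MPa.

With length fixed, the mechanical strain must cancel the thermal strain αΔT = 1×10⁻⁶ × 125 = 125×10⁻⁶.
Hence σ = E·αΔT = 146×10³ × 125×10⁻⁶ = 18.25 MPa, compressive.

σ ≈ 18.2 MPa (compressive)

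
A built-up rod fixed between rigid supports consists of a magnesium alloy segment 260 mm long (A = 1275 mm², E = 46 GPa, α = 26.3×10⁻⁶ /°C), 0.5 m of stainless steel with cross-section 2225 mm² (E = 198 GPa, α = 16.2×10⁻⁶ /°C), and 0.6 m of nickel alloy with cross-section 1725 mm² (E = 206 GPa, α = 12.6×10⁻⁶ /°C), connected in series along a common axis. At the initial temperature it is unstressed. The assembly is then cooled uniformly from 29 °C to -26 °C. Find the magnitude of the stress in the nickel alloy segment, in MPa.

Free thermal contraction of the whole bar: Σ αᵢΔT Lᵢ = 26.3×10⁻⁶×55×260 + 16.2×10⁻⁶×55×500 + 12.6×10⁻⁶×55×600 = 1.237 mm.
The rigid supports impose zero overall length change; the single axial force P common to all segments must satisfy P Σ Lᵢ/(AᵢEᵢ) = δ_free.
The series flexibility is Σ Lᵢ/(AᵢEᵢ) = 260/(1275×46×10³) + 500/(2225×198×10³) + 600/(1725×206×10³) = 7.256×10⁻⁶ mm/N.
Hence P = δ_free / Σ(L/AE) = 1.237/7.256×10⁻⁶ = 170.5 kN (tensile).
σ_{nickel alloy} = P / A = 170500 / 1725 = 98.85 MPa.

σ ≈ 98.9 MPa (tensile)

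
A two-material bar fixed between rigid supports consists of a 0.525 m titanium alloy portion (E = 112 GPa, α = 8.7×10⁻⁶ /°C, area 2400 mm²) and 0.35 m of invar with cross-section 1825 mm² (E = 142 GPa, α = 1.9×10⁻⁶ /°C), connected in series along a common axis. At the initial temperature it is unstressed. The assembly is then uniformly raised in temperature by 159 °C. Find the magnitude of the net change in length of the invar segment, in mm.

|ΔL| ≈ 0.234 mm

With the walls removed the bar would change length by δ_free = Σ αᵢΔT Lᵢ = 8.7×10⁻⁶×159×525 + 1.9×10⁻⁶×159×350 = 0.832 mm.
The rigid supports impose zero overall length change; the single axial force P common to all segments must satisfy P Σ Lᵢ/(AᵢEᵢ) = δ_free.
The series flexibility is Σ Lᵢ/(AᵢEᵢ) = 525/(2400×112×10³) + 350/(1825×142×10³) = 3.304×10⁻⁶ mm/N.
Hence P = δ_free / Σ(L/AE) = 0.832/3.304×10⁻⁶ = 251.8 kN (compressive).
For the invar segment, free thermal change = 1.9×10⁻⁶×159×350 = 0.1057 mm and elastic change from P = 251800×350/(1825×142×10³) = 0.3401 mm; these oppose, so the net change is 0.234 mm (segment shortens).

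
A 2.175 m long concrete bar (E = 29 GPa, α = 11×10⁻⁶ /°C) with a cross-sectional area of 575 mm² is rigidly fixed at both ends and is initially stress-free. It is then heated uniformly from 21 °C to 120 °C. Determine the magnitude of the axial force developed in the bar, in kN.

P ≈ 18.2 kN (compressive)

With zero net strain, σ = E·αΔT = 29 GPa × 11×10⁻⁶ × 99 = 31.58 MPa.
Axial force P = σA = 31.58 × 575 = 18160 N = 18.16 kN, compressive.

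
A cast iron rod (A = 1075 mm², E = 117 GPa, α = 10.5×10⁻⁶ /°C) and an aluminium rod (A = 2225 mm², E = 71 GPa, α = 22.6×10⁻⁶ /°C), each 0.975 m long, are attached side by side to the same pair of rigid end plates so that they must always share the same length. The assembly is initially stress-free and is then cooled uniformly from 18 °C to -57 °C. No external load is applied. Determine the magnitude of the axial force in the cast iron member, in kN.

The aluminium has the larger α, so on cooling it would change length more than the cast iron if both were free. The rigid plates force a common final length, so the aluminium is put into tension and the cast iron into compression, with equal and opposite forces P (no external load).
Setting the final lengths equal and cancelling L: (α₁ − α₂)ΔT = P/(A₁E₁) + P/(A₂E₂).
|α₁ − α₂|·ΔT = 12.1×10⁻⁶ × 75 = 0.0009075.
1/(A₁E₁) + 1/(A₂E₂) = 1/(1075×117×10³) + 1/(2225×71×10³) = 1.428×10⁻⁸ N⁻¹.
So P = 0.0009075 / 1.428×10⁻⁸ = 63.55 kN.

P ≈ 63.5 kN (compressive in the cast iron)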